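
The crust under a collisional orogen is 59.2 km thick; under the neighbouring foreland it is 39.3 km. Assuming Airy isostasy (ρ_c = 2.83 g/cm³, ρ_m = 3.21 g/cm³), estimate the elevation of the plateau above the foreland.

Excess crust Δ = 59.2 km − 39.3 km = 19.9 km, split between elevation h and root r with h + r = Δ.
Airy balance ρ_c h = (ρ_m − ρ_c) r gives r = h ρ_c/(ρ_m − ρ_c), so h (1 + ρ_c/(ρ_m − ρ_c)) = Δ, i.e. h = Δ (ρ_m − ρ_c)/ρ_m.
h = 19.9 km × 0.38/3.21 = 2.36 km.

2.36 km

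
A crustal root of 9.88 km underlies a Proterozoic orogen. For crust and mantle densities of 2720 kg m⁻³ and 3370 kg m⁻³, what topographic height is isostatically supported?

2.36 km

In Airy isostatic equilibrium: ρ_c h = (ρ_m − ρ_c) r.
h = r (ρ_m − ρ_c) / ρ_c = 9.88 km × (3370 − 2720) / 2720 = 2.36 km.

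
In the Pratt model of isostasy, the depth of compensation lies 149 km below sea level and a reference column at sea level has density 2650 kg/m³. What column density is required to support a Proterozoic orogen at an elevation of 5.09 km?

Pratt balance: ρ_ref D = ρ (D + h).
ρ = ρ_ref D/(D + h) = 2650 × 149 km/(149 km + 5.09 km) = 2560 kg/m³.

2560 kg/m³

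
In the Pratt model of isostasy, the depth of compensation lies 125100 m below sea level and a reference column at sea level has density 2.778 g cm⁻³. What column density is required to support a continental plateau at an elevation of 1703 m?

2.74 g cm⁻³

Pratt balance: ρ_ref D = ρ (D + h).
ρ = ρ_ref D/(D + h) = 2.778 × 125100 m/(125100 m + 1703 m) = 2.74 g cm⁻³.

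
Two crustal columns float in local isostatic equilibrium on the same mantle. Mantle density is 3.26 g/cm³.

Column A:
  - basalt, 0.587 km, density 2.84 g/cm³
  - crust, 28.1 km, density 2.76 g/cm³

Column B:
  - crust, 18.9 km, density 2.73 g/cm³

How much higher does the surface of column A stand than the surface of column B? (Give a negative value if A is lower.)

1.31 km

For any compensation level in the mantle, the mantle terms cancel and isostasy reduces to e = (Σt_A − Σt_B) − (Σ(ρt)_A − Σ(ρt)_B) / ρ_m.
Σt_A = 28.687 km; Σt_B = 18.9 km; Σ(ρt)_A = 79.22308; Σ(ρt)_B = 51.597 (in km·g/cm³).
e = (28.687 − 18.9) − (79.22308 − 51.597) / 3.26 = 1.31 km.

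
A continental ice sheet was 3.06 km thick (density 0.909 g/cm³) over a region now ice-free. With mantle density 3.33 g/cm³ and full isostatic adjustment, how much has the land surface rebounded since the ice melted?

0.835 km

Removing the load lets mantle flow back in; uplift u satisfies ρ_ice t = ρ_m u.
u = t ρ_ice/ρ_m = 3.06 km × 0.909/3.33 = 0.835 km.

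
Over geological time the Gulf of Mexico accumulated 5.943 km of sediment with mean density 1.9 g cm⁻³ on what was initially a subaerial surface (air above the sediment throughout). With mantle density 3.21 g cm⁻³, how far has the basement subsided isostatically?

Subaerial load: s = t ρ_sed / ρ_m = 5.943 km × 1.9/3.21 = 3.52 km.

3.52 km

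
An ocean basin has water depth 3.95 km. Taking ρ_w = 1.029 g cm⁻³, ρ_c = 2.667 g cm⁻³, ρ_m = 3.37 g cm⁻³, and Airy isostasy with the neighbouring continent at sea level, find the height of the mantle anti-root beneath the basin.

Isostatic balance requires: replacing crust with seawater at the top is compensated by replacing crust with mantle at the base: d (ρ_c − ρ_w) = a (ρ_m − ρ_c).
a = d (ρ_c − ρ_w)/(ρ_m − ρ_c) = 3.95 km × 1.638/0.703 = 9.2 km.

9.2 km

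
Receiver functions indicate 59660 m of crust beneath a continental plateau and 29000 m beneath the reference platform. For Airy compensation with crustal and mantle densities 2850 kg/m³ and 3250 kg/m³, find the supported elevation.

3770 m

Excess crust Δ = 59660 m − 29000 m = 30660 m, split between elevation h and root r with h + r = Δ.
Airy balance ρ_c h = (ρ_m − ρ_c) r gives r = h ρ_c/(ρ_m − ρ_c), so h (1 + ρ_c/(ρ_m − ρ_c)) = Δ, i.e. h = Δ (ρ_m − ρ_c)/ρ_m.
h = 30660 m × 400/3250 = 3770 m.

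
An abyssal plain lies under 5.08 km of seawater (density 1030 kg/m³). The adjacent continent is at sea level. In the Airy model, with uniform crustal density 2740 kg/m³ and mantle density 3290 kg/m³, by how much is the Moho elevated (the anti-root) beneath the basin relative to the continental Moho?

By Archimedes' principle applied to the lithosphere: replacing crust with seawater at the top is compensated by replacing crust with mantle at the base: d (ρ_c − ρ_w) = a (ρ_m − ρ_c).
a = d (ρ_c − ρ_w)/(ρ_m − ρ_c) = 5.08 km × 1710/550 = 15.8 km.

15.8 km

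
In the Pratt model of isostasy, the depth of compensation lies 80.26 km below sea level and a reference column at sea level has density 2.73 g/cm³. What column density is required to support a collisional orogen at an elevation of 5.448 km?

Pratt balance: ρ_ref D = ρ (D + h).
ρ = ρ_ref D/(D + h) = 2.73 × 80.26 km/(80.26 km + 5.448 km) = 2.56 g/cm³.

2.56 g/cm³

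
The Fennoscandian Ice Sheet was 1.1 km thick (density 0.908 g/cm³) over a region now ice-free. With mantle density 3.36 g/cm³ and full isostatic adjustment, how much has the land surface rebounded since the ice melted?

0.297 km

Removing the load lets mantle flow back in; uplift u satisfies ρ_ice t = ρ_m u.
u = t ρ_ice/ρ_m = 1.1 km × 0.908/3.36 = 0.297 km.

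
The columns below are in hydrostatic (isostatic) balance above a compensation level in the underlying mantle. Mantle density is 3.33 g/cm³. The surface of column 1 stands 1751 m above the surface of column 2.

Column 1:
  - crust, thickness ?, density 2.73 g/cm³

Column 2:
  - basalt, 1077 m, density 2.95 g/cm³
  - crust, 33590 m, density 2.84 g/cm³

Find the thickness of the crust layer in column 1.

Take the compensation level at the base of the deeper column (depth z_c below the surface of column 1) and equate Σ ρ_i t_i down to z_c; mantle fills any gap and the z_c terms cancel.
Column 1: x×2.73 + (z_c − 0 − x)×3.33
Column 2: 1751×0 + 1077×2.95 + 33590×2.84 + (z_c − 1751 − 34667)×3.33
The z_c×3.33 term appears on both sides and cancels. Collect the known terms of each column as K = Σ(ρt)_known − 3.33 × (depth of known layers): K_1 = 0 − 3.33×0 = 0; K_2 = 98572.75 − 3.33×(1751 + 34667) = −22699.19.
Balance: K_1 − x×(3.33 − 2.73) = K_2, so x = (K_1 − K_2)/(3.33 − 2.73) = 22699.2/0.6 = 37800 m.

37800 m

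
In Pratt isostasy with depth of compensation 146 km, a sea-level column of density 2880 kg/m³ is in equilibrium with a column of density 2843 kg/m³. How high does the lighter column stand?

1.9 km

ρ_ref D = ρ (D + h) → h = D (ρ_ref − ρ)/ρ.
h = 146 km × (2880 − 2843)/2843 = 1.9 km.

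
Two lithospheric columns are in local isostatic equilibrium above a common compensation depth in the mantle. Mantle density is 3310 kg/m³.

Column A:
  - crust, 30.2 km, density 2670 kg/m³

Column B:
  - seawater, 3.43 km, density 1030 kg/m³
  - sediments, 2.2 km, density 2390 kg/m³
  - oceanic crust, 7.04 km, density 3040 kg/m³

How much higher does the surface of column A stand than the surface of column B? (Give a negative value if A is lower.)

For any compensation level in the mantle, the mantle terms cancel and isostasy reduces to e = (Σt_A − Σt_B) − (Σ(ρt)_A − Σ(ρt)_B) / ρ_m.
Σt_A = 30.2 km; Σt_B = 12.67 km; Σ(ρt)_A = 80634; Σ(ρt)_B = 30192.5 (in km·kg/m³).
e = (30.2 − 12.67) − (80634 − 30192.5) / 3310 = 2.29 km.

2.29 km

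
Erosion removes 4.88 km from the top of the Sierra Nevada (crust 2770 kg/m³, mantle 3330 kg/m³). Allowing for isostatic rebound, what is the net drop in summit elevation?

Rebound u = e ρ_c/ρ_m = 4.88 km × 2770/3330 = 4.059 km.
Net surface drop = e − u = 4.88 km − 4.059 km = e (ρ_m − ρ_c)/ρ_m = 0.821 km.

0.821 km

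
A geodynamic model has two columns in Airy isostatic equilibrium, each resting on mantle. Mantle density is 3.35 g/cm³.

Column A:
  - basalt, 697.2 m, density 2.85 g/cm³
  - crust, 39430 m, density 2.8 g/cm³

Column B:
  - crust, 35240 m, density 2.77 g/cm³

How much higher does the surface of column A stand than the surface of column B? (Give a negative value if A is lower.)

476 m

For any compensation level in the mantle, the mantle terms cancel and isostasy reduces to e = (Σt_A − Σt_B) − (Σ(ρt)_A − Σ(ρt)_B) / ρ_m.
Σt_A = 40127.2 m; Σt_B = 35240 m; Σ(ρt)_A = 112391.02; Σ(ρt)_B = 97614.8 (in m·g/cm³).
e = (40127.2 − 35240) − (112391.02 − 97614.8) / 3.35 = 476 m.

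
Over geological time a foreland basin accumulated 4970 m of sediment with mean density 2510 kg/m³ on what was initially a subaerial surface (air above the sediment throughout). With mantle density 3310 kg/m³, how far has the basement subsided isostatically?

3770 m

Subaerial load: s = t ρ_sed / ρ_m = 4970 m × 2510/3310 = 3770 m.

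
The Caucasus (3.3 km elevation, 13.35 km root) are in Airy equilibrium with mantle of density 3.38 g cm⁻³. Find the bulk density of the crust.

ρ_c h = (ρ_m − ρ_c) r → ρ_c (h + r) = ρ_m r → ρ_c = ρ_m r / (h + r).
ρ_c = 3.38 × 13.35 km / (3.3 km + 13.35 km) = 2.71 g cm⁻³.

2.71 g cm⁻³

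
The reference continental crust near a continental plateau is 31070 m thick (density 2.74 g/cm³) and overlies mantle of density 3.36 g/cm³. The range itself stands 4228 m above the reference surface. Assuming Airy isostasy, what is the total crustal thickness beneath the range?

Root depth r = h ρ_c / (ρ_m − ρ_c) = 4228 m × 2.74 / 0.62 = 18690 m.
Total thickness = T + h + r = 31070 m + 4228 m + 18690 m = 54000 m.

54000 m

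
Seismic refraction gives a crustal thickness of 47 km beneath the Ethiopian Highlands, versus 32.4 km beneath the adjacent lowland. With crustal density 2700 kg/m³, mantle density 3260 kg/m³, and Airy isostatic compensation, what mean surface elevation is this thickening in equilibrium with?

2.51 km

Excess crust Δ = 47 km − 32.4 km = 14.6 km, split between elevation h and root r with h + r = Δ.
Airy balance ρ_c h = (ρ_m − ρ_c) r gives r = h ρ_c/(ρ_m − ρ_c), so h (1 + ρ_c/(ρ_m − ρ_c)) = Δ, i.e. h = Δ (ρ_m − ρ_c)/ρ_m.
h = 14.6 km × 560/3260 = 2.51 km.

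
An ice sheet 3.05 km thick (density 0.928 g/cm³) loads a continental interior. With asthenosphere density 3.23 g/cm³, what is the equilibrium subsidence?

0.876 km

For local isostatic compensation: the ice load ρ_ice t is balanced by mantle displaced below, ρ_m s.
s = t ρ_ice / ρ_m = 3.05 km × 0.928/3.23 = 0.876 km.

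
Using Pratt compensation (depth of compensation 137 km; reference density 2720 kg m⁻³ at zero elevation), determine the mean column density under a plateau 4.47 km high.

2630 kg m⁻³

Pratt balance: ρ_ref D = ρ (D + h).
ρ = ρ_ref D/(D + h) = 2720 × 137 km/(137 km + 4.47 km) = 2630 kg m⁻³.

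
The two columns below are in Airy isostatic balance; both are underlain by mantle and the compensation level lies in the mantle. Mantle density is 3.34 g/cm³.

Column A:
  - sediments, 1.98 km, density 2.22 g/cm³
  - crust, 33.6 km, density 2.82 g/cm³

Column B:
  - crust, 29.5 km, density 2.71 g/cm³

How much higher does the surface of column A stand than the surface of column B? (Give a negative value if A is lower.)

0.331 km

For any compensation level in the mantle, the mantle terms cancel and isostasy reduces to e = (Σt_A − Σt_B) − (Σ(ρt)_A − Σ(ρt)_B) / ρ_m.
Σt_A = 35.58 km; Σt_B = 29.5 km; Σ(ρt)_A = 99.1476; Σ(ρt)_B = 79.945 (in km·g/cm³).
e = (35.58 − 29.5) − (99.1476 − 79.945) / 3.34 = 0.331 km.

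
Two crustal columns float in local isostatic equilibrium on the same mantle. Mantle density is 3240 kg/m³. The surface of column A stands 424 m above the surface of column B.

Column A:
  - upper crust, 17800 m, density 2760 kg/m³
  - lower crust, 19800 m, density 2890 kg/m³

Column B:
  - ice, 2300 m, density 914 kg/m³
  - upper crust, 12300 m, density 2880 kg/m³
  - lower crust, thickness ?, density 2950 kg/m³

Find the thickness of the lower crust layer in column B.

14900 m

Take the compensation level at the base of the deeper column (depth z_c below the surface of column A) and equate Σ ρ_i t_i down to z_c; mantle fills any gap and the z_c terms cancel.
Column A: 17800×2760 + 19800×2890 + (z_c − 37600)×3240
Column B: 424×0 + 2300×914 + 12300×2880 + x×2950 + (z_c − 424 − 14600 − x)×3240
The z_c×3240 term appears on both sides and cancels. Collect the known terms of each column as K = Σ(ρt)_known − 3240 × (depth of known layers): K_A = 106350000 − 3240×37600 = −15474000; K_B = 37526200 − 3240×(424 + 14600) = −11151560.
Balance: K_A = K_B − x×(3240 − 2950), so x = (K_B − K_A)/(3240 − 2950) = 4322440/290 = 14900 m.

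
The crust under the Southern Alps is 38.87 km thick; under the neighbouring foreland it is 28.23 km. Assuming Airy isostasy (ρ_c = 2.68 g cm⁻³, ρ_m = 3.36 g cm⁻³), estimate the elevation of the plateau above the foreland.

2.15 km

Excess crust Δ = 38.87 km − 28.23 km = 10.64 km, split between elevation h and root r with h + r = Δ.
Airy balance ρ_c h = (ρ_m − ρ_c) r gives r = h ρ_c/(ρ_m − ρ_c), so h (1 + ρ_c/(ρ_m − ρ_c)) = Δ, i.e. h = Δ (ρ_m − ρ_c)/ρ_m.
h = 10.64 km × 0.68/3.36 = 2.15 km.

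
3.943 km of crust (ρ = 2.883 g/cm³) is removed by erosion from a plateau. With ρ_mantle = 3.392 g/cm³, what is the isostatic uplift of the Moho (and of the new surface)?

3.35 km

Unloading: uplift u = e ρ_c/ρ_m = 3.943 km × 2.883/3.392 = 3.35 km.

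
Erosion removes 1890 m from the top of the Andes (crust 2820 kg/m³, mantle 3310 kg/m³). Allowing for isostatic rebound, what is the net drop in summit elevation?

280 m

Rebound u = e ρ_c/ρ_m = 1890 m × 2820/3310 = 1610 m.
Net surface drop = e − u = 1890 m − 1610 m = e (ρ_m − ρ_c)/ρ_m = 280 m.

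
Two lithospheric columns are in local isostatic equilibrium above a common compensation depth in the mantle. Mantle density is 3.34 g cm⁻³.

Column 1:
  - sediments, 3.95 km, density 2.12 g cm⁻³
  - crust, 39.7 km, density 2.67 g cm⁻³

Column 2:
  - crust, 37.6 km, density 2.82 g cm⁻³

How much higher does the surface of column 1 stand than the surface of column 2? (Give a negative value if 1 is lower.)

For any compensation level in the mantle, the mantle terms cancel and isostasy reduces to e = (Σt_1 − Σt_2) − (Σ(ρt)_1 − Σ(ρt)_2) / ρ_m.
Σt_1 = 43.65 km; Σt_2 = 37.6 km; Σ(ρt)_1 = 114.373; Σ(ρt)_2 = 106.032 (in km·g cm⁻³).
e = (43.65 − 37.6) − (114.373 − 106.032) / 3.34 = 3.55 km.

3.55 km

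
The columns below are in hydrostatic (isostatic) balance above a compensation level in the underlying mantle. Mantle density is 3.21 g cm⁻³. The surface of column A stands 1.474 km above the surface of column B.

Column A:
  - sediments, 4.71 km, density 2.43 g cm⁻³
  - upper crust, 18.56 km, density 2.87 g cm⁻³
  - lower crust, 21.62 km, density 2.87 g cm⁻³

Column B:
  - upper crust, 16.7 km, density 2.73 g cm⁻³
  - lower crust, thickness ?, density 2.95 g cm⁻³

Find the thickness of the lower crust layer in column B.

17.6 km

Take the compensation level at the base of the deeper column (depth z_c below the surface of column A) and equate Σ ρ_i t_i down to z_c; mantle fills any gap and the z_c terms cancel.
Column A: 4.71×2.43 + 18.56×2.87 + 21.62×2.87 + (z_c − 44.89)×3.21
Column B: 1.474×0 + 16.7×2.73 + x×2.95 + (z_c − 1.474 − 16.7 − x)×3.21
The z_c×3.21 term appears on both sides and cancels. Collect the known terms of each column as K = Σ(ρt)_known − 3.21 × (depth of known layers): K_A = 126.7619 − 3.21×44.89 = −17.335; K_B = 45.591 − 3.21×(1.474 + 16.7) = −12.74754.
Balance: K_A = K_B − x×(3.21 − 2.95), so x = (K_B − K_A)/(3.21 − 2.95) = 4.58746/0.26 = 17.6 km.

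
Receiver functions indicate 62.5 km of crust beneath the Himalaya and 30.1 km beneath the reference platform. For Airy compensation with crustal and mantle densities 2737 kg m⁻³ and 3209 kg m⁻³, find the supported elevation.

4.77 km

Excess crust Δ = 62.5 km − 30.1 km = 32.4 km, split between elevation h and root r with h + r = Δ.
Airy balance ρ_c h = (ρ_m − ρ_c) r gives r = h ρ_c/(ρ_m − ρ_c), so h (1 + ρ_c/(ρ_m − ρ_c)) = Δ, i.e. h = Δ (ρ_m − ρ_c)/ρ_m.
h = 32.4 km × 472/3209 = 4.77 km.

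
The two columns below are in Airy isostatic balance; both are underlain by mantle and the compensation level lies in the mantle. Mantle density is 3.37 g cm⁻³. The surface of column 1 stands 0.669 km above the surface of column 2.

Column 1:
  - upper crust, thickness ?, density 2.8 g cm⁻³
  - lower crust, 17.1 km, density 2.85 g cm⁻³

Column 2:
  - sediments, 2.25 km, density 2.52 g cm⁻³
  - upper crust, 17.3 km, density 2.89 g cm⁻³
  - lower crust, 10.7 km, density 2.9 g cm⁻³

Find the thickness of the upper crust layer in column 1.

Take the compensation level at the base of the deeper column (depth z_c below the surface of column 1) and equate Σ ρ_i t_i down to z_c; mantle fills any gap and the z_c terms cancel.
Column 1: x×2.8 + 17.1×2.85 + (z_c − 17.1 − x)×3.37
Column 2: 0.669×0 + 2.25×2.52 + 17.3×2.89 + 10.7×2.9 + (z_c − 0.669 − 30.25)×3.37
The z_c×3.37 term appears on both sides and cancels. Collect the known terms of each column as K = Σ(ρt)_known − 3.37 × (depth of known layers): K_1 = 48.735 − 3.37×17.1 = −8.892; K_2 = 86.697 − 3.37×(0.669 + 30.25) = −17.50003.
Balance: K_1 − x×(3.37 − 2.8) = K_2, so x = (K_1 − K_2)/(3.37 − 2.8) = 8.60803/0.57 = 15.1 km.

15.1 km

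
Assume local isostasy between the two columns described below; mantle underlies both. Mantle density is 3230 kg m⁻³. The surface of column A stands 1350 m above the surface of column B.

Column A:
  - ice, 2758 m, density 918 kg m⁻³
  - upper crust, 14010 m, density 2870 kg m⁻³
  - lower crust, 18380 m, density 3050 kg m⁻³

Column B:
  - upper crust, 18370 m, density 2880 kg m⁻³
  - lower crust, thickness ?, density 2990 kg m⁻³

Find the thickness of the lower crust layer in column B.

Take the compensation level at the base of the deeper column (depth z_c below the surface of column A) and equate Σ ρ_i t_i down to z_c; mantle fills any gap and the z_c terms cancel.
Column A: 2758×918 + 14010×2870 + 18380×3050 + (z_c − 35148)×3230
Column B: 1350×0 + 18370×2880 + x×2990 + (z_c − 1350 − 18370 − x)×3230
The z_c×3230 term appears on both sides and cancels. Collect the known terms of each column as K = Σ(ρt)_known − 3230 × (depth of known layers): K_A = 98799544 − 3230×35148 = −14728496; K_B = 52905600 − 3230×(1350 + 18370) = −10790000.
Balance: K_A = K_B − x×(3230 − 2990), so x = (K_B − K_A)/(3230 − 2990) = 3938500/240 = 16400 m.

16400 m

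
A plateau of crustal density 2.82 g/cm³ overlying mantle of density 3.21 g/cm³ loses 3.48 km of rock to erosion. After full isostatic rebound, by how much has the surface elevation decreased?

Rebound u = e ρ_c/ρ_m = 3.48 km × 2.82/3.21 = 3.057 km.
Net surface drop = e − u = 3.48 km − 3.057 km = e (ρ_m − ρ_c)/ρ_m = 0.423 km.

0.423 km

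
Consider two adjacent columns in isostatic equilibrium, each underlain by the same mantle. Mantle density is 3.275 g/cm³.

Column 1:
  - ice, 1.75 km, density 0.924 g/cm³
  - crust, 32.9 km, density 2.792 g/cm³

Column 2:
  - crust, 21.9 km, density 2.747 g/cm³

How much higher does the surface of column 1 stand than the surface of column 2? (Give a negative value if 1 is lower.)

2.58 km

For any compensation level in the mantle, the mantle terms cancel and isostasy reduces to e = (Σt_1 − Σt_2) − (Σ(ρt)_1 − Σ(ρt)_2) / ρ_m.
Σt_1 = 34.65 km; Σt_2 = 21.9 km; Σ(ρt)_1 = 93.4738; Σ(ρt)_2 = 60.1593 (in km·g/cm³).
e = (34.65 − 21.9) − (93.4738 − 60.1593) / 3.275 = 2.58 km.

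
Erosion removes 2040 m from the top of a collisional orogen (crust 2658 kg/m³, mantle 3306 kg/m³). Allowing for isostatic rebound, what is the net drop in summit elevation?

Rebound u = e ρ_c/ρ_m = 2040 m × 2658/3306 = 1640 m.
Net surface drop = e − u = 2040 m − 1640 m = e (ρ_m − ρ_c)/ρ_m = 400 m.

400 m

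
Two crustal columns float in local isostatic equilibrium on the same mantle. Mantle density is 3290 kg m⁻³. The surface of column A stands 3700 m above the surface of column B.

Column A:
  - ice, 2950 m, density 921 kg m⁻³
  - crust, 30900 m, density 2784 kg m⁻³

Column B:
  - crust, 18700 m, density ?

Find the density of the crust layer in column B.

Take the compensation level at the base of the deeper column (depth z_c below the surface of column A) and equate Σ ρ_i t_i down to z_c; mantle fills any gap and the z_c terms cancel.
Column A: 2950×921 + 30900×2784 + (z_c − 33850)×3290
Column B: 3700×0 + 18700×ρ + (z_c − 3700 − 18700)×3290
The z_c×3290 term appears on both sides and cancels. Collect the known terms of each column as K = Σ(ρt)_known − 3290 × (depth of known layers): K_A = 88742550 − 3290×33850 = −22623950; K_B = 0 − 3290×(3700 + 18700) = −73696000.
Balance: K_A = K_B + 18700×ρ, so ρ = (K_A − K_B)/18700 = 51072000/18700 = 2730 kg m⁻³.

2730 kg m⁻³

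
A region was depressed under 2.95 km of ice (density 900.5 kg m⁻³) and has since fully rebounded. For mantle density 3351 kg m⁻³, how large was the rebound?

Removing the load lets mantle flow back in; uplift u satisfies ρ_ice t = ρ_m u.
u = t ρ_ice/ρ_m = 2.95 km × 900.5/3351 = 0.793 km.

0.793 km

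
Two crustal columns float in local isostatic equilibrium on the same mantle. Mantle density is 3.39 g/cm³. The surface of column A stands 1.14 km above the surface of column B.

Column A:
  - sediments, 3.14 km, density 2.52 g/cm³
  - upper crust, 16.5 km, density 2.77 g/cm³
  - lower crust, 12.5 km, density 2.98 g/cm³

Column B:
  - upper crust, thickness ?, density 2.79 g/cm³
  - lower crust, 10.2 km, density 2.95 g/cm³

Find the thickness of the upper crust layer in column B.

Take the compensation level at the base of the deeper column (depth z_c below the surface of column A) and equate Σ ρ_i t_i down to z_c; mantle fills any gap and the z_c terms cancel.
Column A: 3.14×2.52 + 16.5×2.77 + 12.5×2.98 + (z_c − 32.14)×3.39
Column B: 1.14×0 + x×2.79 + 10.2×2.95 + (z_c − 1.14 − 10.2 − x)×3.39
The z_c×3.39 term appears on both sides and cancels. Collect the known terms of each column as K = Σ(ρt)_known − 3.39 × (depth of known layers): K_A = 90.8678 − 3.39×32.14 = −18.0868; K_B = 30.09 − 3.39×(1.14 + 10.2) = −8.3526.
Balance: K_A = K_B − x×(3.39 − 2.79), so x = (K_B − K_A)/(3.39 − 2.79) = 9.7342/0.6 = 16.2 km.

16.2 km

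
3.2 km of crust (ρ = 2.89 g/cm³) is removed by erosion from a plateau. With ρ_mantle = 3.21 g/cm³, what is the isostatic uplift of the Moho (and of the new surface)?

2.88 km

Unloading: uplift u = e ρ_c/ρ_m = 3.2 km × 2.89/3.21 = 2.88 km.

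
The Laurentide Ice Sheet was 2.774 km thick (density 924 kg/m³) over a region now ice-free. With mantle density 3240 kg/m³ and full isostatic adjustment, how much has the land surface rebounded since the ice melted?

Removing the load lets mantle flow back in; uplift u satisfies ρ_ice t = ρ_m u.
u = t ρ_ice/ρ_m = 2.774 km × 924/3240 = 0.791 km.

0.791 km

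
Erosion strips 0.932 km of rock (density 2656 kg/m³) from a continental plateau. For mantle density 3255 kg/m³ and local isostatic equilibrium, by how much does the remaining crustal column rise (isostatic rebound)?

0.76 km

Unloading: uplift u = e ρ_c/ρ_m = 0.932 km × 2656/3255 = 0.76 km.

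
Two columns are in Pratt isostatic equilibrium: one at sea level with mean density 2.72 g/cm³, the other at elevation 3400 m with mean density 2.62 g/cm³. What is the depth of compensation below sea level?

ρ_ref D = ρ (D + h) → D (ρ_ref − ρ) = ρ h.
D = ρ h/(ρ_ref − ρ) = 2.62 × 3400 m/(2.72 − 2.62) = 89100 m.

89100 m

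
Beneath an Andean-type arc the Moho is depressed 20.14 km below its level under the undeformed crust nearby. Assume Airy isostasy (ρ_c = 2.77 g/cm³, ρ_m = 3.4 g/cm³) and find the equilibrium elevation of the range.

Isostatic balance requires: ρ_c h = (ρ_m − ρ_c) r.
h = r (ρ_m − ρ_c) / ρ_c = 20.14 km × (3.4 − 2.77) / 2.77 = 4.58 km.

4.58 km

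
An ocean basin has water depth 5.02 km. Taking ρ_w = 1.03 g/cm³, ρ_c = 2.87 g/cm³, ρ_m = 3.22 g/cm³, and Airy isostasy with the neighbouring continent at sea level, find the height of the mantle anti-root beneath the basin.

Balancing pressure at the compensation depth: replacing crust with seawater at the top is compensated by replacing crust with mantle at the base: d (ρ_c − ρ_w) = a (ρ_m − ρ_c).
a = d (ρ_c − ρ_w)/(ρ_m − ρ_c) = 5.02 km × 1.84/0.35 = 26.4 km.

26.4 km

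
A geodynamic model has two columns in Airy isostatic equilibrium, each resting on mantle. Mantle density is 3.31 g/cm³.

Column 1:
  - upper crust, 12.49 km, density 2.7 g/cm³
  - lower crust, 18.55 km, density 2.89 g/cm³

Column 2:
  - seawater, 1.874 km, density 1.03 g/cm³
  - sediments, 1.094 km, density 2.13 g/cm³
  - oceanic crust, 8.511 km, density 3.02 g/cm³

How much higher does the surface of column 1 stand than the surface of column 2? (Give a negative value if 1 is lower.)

2.23 km

For any compensation level in the mantle, the mantle terms cancel and isostasy reduces to e = (Σt_1 − Σt_2) − (Σ(ρt)_1 − Σ(ρt)_2) / ρ_m.
Σt_1 = 31.04 km; Σt_2 = 11.479 km; Σ(ρt)_1 = 87.3325; Σ(ρt)_2 = 29.96366 (in km·g/cm³).
e = (31.04 − 11.479) − (87.3325 − 29.96366) / 3.31 = 2.23 km.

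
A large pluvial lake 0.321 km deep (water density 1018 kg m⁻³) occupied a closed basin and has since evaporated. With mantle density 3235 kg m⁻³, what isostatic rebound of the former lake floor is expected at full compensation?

u = d ρ_w/ρ_m = 0.321 km × 1018/3235 = 0.101 km.

0.101 km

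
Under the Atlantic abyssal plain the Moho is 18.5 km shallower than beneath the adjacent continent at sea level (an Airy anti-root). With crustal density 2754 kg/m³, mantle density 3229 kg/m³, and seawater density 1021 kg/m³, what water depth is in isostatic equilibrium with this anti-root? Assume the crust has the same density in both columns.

Replacing a thickness d of crust by seawater at the top must be balanced by replacing crust with mantle at the base: d (ρ_c − ρ_w) = a (ρ_m − ρ_c).
d = a (ρ_m − ρ_c)/(ρ_c − ρ_w) = 18.5 km × 475/1733 = 5.07 km.

5.07 km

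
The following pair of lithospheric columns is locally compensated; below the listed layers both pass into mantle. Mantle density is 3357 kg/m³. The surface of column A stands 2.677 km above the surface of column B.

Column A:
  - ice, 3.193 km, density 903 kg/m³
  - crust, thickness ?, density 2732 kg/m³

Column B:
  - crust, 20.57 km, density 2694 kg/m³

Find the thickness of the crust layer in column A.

Take the compensation level at the base of the deeper column (depth z_c below the surface of column A) and equate Σ ρ_i t_i down to z_c; mantle fills any gap and the z_c terms cancel.
Column A: 3.193×903 + x×2732 + (z_c − 3.193 − x)×3357
Column B: 2.677×0 + 20.57×2694 + (z_c − 2.677 − 20.57)×3357
The z_c×3357 term appears on both sides and cancels. Collect the known terms of each column as K = Σ(ρt)_known − 3357 × (depth of known layers): K_A = 2883.279 − 3357×3.193 = −7835.622; K_B = 55415.58 − 3357×(2.677 + 20.57) = −22624.599.
Balance: K_A − x×(3357 − 2732) = K_B, so x = (K_A − K_B)/(3357 − 2732) = 14789/625 = 23.7 km.

23.7 km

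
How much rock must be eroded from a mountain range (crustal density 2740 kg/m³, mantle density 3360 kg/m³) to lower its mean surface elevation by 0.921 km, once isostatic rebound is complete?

Net drop Δ = e − u = e − e ρ_c/ρ_m = e (ρ_m − ρ_c)/ρ_m.
e = Δ ρ_m/(ρ_m − ρ_c) = 0.921 km × 3360/620 = 4.99 km.

4.99 km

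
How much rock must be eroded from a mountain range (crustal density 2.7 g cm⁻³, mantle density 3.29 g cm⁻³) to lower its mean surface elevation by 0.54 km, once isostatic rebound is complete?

3.01 km

Net drop Δ = e − u = e − e ρ_c/ρ_m = e (ρ_m − ρ_c)/ρ_m.
e = Δ ρ_m/(ρ_m − ρ_c) = 0.54 km × 3.29/0.59 = 3.01 km.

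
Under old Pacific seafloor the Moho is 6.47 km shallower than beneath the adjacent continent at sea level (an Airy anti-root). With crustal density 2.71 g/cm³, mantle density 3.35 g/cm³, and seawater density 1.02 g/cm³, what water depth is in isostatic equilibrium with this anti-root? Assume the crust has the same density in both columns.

Replacing a thickness d of crust by seawater at the top must be balanced by replacing crust with mantle at the base: d (ρ_c − ρ_w) = a (ρ_m − ρ_c).
d = a (ρ_m − ρ_c)/(ρ_c − ρ_w) = 6.47 km × 0.64/1.69 = 2.45 km.

2.45 km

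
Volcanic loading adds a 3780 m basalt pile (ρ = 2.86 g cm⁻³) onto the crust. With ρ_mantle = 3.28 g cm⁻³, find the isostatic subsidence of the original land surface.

Subaerial loading: s = t ρ_load / ρ_m.
s = 3780 m × 2.86/3.28 = 3300 m.

3300 m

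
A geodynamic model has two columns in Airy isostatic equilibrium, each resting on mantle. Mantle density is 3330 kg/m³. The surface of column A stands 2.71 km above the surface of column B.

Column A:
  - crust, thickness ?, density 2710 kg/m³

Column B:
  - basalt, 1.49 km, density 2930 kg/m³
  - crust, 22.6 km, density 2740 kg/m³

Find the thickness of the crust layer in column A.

Take the compensation level at the base of the deeper column (depth z_c below the surface of column A) and equate Σ ρ_i t_i down to z_c; mantle fills any gap and the z_c terms cancel.
Column A: x×2710 + (z_c − 0 − x)×3330
Column B: 2.71×0 + 1.49×2930 + 22.6×2740 + (z_c − 2.71 − 24.09)×3330
The z_c×3330 term appears on both sides and cancels. Collect the known terms of each column as K = Σ(ρt)_known − 3330 × (depth of known layers): K_A = 0 − 3330×0 = 0; K_B = 66289.7 − 3330×(2.71 + 24.09) = −22954.3.
Balance: K_A − x×(3330 − 2710) = K_B, so x = (K_A − K_B)/(3330 − 2710) = 22954.3/620 = 37 km.

37 km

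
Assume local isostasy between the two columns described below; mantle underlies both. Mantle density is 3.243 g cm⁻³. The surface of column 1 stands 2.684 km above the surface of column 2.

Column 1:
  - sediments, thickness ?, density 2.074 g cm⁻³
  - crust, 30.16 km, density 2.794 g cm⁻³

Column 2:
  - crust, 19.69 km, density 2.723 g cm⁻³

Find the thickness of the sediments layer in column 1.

Take the compensation level at the base of the deeper column (depth z_c below the surface of column 1) and equate Σ ρ_i t_i down to z_c; mantle fills any gap and the z_c terms cancel.
Column 1: x×2.074 + 30.16×2.794 + (z_c − 30.16 − x)×3.243
Column 2: 2.684×0 + 19.69×2.723 + (z_c − 2.684 − 19.69)×3.243
The z_c×3.243 term appears on both sides and cancels. Collect the known terms of each column as K = Σ(ρt)_known − 3.243 × (depth of known layers): K_1 = 84.26704 − 3.243×30.16 = −13.54184; K_2 = 53.61587 − 3.243×(2.684 + 19.69) = −18.943012.
Balance: K_1 − x×(3.243 − 2.074) = K_2, so x = (K_1 − K_2)/(3.243 − 2.074) = 5.40117/1.169 = 4.62 km.

4.62 km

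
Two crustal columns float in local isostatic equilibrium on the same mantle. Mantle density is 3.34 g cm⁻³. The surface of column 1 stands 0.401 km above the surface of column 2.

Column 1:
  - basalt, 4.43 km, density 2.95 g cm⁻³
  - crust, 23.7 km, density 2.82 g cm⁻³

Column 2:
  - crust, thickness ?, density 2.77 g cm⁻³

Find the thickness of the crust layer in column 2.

Take the compensation level at the base of the deeper column (depth z_c below the surface of column 1) and equate Σ ρ_i t_i down to z_c; mantle fills any gap and the z_c terms cancel.
Column 1: 4.43×2.95 + 23.7×2.82 + (z_c − 28.13)×3.34
Column 2: 0.401×0 + x×2.77 + (z_c − 0.401 − 0 − x)×3.34
The z_c×3.34 term appears on both sides and cancels. Collect the known terms of each column as K = Σ(ρt)_known − 3.34 × (depth of known layers): K_1 = 79.9025 − 3.34×28.13 = −14.0517; K_2 = 0 − 3.34×(0.401 + 0) = −1.33934.
Balance: K_1 = K_2 − x×(3.34 − 2.77), so x = (K_2 − K_1)/(3.34 − 2.77) = 12.7124/0.57 = 22.3 km.

22.3 km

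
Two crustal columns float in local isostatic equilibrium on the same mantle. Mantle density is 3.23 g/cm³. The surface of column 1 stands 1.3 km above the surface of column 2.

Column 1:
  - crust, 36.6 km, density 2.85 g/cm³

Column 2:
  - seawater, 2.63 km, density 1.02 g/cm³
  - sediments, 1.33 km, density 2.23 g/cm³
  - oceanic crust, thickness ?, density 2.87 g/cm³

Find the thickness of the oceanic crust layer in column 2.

Take the compensation level at the base of the deeper column (depth z_c below the surface of column 1) and equate Σ ρ_i t_i down to z_c; mantle fills any gap and the z_c terms cancel.
Column 1: 36.6×2.85 + (z_c − 36.6)×3.23
Column 2: 1.3×0 + 2.63×1.02 + 1.33×2.23 + x×2.87 + (z_c − 1.3 − 3.96 − x)×3.23
The z_c×3.23 term appears on both sides and cancels. Collect the known terms of each column as K = Σ(ρt)_known − 3.23 × (depth of known layers): K_1 = 104.31 − 3.23×36.6 = −13.908; K_2 = 5.6485 − 3.23×(1.3 + 3.96) = −11.3413.
Balance: K_1 = K_2 − x×(3.23 − 2.87), so x = (K_2 − K_1)/(3.23 − 2.87) = 2.5667/0.36 = 7.13 km.

7.13 km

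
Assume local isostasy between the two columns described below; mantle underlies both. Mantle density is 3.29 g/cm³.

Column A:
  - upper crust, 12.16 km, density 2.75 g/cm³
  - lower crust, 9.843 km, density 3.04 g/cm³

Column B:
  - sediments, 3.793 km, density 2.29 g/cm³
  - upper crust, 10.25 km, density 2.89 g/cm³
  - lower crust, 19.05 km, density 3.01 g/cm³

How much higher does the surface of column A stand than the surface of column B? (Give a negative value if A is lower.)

For any compensation level in the mantle, the mantle terms cancel and isostasy reduces to e = (Σt_A − Σt_B) − (Σ(ρt)_A − Σ(ρt)_B) / ρ_m.
Σt_A = 22.003 km; Σt_B = 33.093 km; Σ(ρt)_A = 63.36272; Σ(ρt)_B = 95.64897 (in km·g/cm³).
e = (22.003 − 33.093) − (63.36272 − 95.64897) / 3.29 = −1.28 km.

−1.28 km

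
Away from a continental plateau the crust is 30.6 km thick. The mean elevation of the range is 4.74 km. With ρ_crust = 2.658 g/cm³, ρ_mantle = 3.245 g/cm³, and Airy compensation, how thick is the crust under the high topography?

Root depth r = h ρ_c / (ρ_m − ρ_c) = 4.74 km × 2.658 / 0.587 = 21.46 km.
Total thickness = T + h + r = 30.6 km + 4.74 km + 21.46 km = 56.8 km.

56.8 km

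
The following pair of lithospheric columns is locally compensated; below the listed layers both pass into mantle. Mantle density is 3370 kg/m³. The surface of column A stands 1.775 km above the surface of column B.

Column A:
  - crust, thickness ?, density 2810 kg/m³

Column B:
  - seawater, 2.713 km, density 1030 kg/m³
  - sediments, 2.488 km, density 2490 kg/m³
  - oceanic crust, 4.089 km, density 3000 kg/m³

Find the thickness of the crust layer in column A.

Take the compensation level at the base of the deeper column (depth z_c below the surface of column A) and equate Σ ρ_i t_i down to z_c; mantle fills any gap and the z_c terms cancel.
Column A: x×2810 + (z_c − 0 − x)×3370
Column B: 1.775×0 + 2.713×1030 + 2.488×2490 + 4.089×3000 + (z_c − 1.775 − 9.29)×3370
The z_c×3370 term appears on both sides and cancels. Collect the known terms of each column as K = Σ(ρt)_known − 3370 × (depth of known layers): K_A = 0 − 3370×0 = 0; K_B = 21256.51 − 3370×(1.775 + 9.29) = −16032.54.
Balance: K_A − x×(3370 − 2810) = K_B, so x = (K_A − K_B)/(3370 − 2810) = 16032.5/560 = 28.6 km.

28.6 km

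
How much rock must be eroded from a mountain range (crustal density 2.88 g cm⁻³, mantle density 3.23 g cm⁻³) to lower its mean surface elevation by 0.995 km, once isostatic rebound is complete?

Net drop Δ = e − u = e − e ρ_c/ρ_m = e (ρ_m − ρ_c)/ρ_m.
e = Δ ρ_m/(ρ_m − ρ_c) = 0.995 km × 3.23/0.35 = 9.18 km.

9.18 km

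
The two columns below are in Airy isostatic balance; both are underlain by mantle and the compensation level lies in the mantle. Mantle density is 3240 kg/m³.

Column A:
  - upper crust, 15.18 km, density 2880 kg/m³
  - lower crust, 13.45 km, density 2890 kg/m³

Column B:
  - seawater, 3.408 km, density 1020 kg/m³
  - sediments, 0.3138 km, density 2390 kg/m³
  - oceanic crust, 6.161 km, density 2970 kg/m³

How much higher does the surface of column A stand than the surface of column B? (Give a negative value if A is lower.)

For any compensation level in the mantle, the mantle terms cancel and isostasy reduces to e = (Σt_A − Σt_B) − (Σ(ρt)_A − Σ(ρt)_B) / ρ_m.
Σt_A = 28.63 km; Σt_B = 9.8828 km; Σ(ρt)_A = 82588.9; Σ(ρt)_B = 22524.312 (in km·kg/m³).
e = (28.63 − 9.8828) − (82588.9 − 22524.312) / 3240 = 0.209 km.

0.209 km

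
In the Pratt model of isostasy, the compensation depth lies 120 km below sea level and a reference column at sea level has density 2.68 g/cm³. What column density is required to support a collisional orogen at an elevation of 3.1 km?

Pratt balance: ρ_ref D = ρ (D + h).
ρ = ρ_ref D/(D + h) = 2.68 × 120 km/(120 km + 3.1 km) = 2.61 g/cm³.

2.61 g/cm³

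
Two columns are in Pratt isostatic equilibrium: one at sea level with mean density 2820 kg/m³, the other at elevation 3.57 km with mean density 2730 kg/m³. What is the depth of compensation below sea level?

108 km

ρ_ref D = ρ (D + h) → D (ρ_ref − ρ) = ρ h.
D = ρ h/(ρ_ref − ρ) = 2730 × 3.57 km/(2820 − 2730) = 108 km.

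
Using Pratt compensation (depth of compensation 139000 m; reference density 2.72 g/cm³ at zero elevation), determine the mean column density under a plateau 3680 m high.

2.65 g/cm³

Pratt balance: ρ_ref D = ρ (D + h).
ρ = ρ_ref D/(D + h) = 2.72 × 139000 m/(139000 m + 3680 m) = 2.65 g/cm³.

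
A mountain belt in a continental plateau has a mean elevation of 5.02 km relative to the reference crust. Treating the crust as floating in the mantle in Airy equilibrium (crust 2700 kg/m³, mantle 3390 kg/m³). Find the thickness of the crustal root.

Isostatic balance requires: the weight of the topography is balanced by the buoyancy of the root, ρ_c h = (ρ_m − ρ_c) r.
r = h · ρ_c / (ρ_m − ρ_c) = 5.02 km × 2700 / (3390 − 2700) = 19.6 km.

19.6 km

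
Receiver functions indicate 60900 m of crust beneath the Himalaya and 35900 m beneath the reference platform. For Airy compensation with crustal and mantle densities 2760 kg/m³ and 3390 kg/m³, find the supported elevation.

Excess crust Δ = 60900 m − 35900 m = 25000 m, split between elevation h and root r with h + r = Δ.
Airy balance ρ_c h = (ρ_m − ρ_c) r gives r = h ρ_c/(ρ_m − ρ_c), so h (1 + ρ_c/(ρ_m − ρ_c)) = Δ, i.e. h = Δ (ρ_m − ρ_c)/ρ_m.
h = 25000 m × 630/3390 = 4650 m.

4650 m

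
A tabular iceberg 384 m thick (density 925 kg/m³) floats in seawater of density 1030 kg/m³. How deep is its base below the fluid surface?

345 m

Draft d = t ρ_obj/ρ_fluid = 384 m × 925/1030 = 345 m.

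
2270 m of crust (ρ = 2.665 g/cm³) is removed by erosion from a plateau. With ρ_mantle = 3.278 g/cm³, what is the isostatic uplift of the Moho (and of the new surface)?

Unloading: uplift u = e ρ_c/ρ_m = 2270 m × 2.665/3.278 = 1850 m.

1850 m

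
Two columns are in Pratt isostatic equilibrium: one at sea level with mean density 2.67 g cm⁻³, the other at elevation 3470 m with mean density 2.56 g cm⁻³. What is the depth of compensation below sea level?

ρ_ref D = ρ (D + h) → D (ρ_ref − ρ) = ρ h.
D = ρ h/(ρ_ref − ρ) = 2.56 × 3470 m/(2.67 − 2.56) = 80800 m.

80800 m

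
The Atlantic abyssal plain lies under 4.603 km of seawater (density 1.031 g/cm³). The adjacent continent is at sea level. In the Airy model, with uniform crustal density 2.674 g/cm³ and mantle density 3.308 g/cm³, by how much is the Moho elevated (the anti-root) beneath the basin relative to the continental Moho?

11.9 km

For local isostatic compensation: replacing crust with seawater at the top is compensated by replacing crust with mantle at the base: d (ρ_c − ρ_w) = a (ρ_m − ρ_c).
a = d (ρ_c − ρ_w)/(ρ_m − ρ_c) = 4.603 km × 1.643/0.634 = 11.9 km.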